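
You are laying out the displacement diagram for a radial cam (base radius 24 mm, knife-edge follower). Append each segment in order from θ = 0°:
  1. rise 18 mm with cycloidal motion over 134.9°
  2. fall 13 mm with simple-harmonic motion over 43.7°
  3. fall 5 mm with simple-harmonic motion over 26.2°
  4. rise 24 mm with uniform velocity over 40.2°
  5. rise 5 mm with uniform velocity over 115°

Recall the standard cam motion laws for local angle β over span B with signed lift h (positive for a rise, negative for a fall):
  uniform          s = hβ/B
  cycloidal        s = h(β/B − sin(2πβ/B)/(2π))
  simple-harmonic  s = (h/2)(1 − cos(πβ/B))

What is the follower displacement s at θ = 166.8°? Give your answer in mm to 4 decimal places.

seg 1 [0°–134.9°] cycloidal, h=18: full span → s += 18 → s = 18.0000
seg 2 [134.9°–178.6°] simple-harmonic, h=-13: θ=166.8° here. β=31.9, B=43.7. -13/2·(1 − cos(π·0.7300)) = -10.7982 → s = 7.2018

7.2018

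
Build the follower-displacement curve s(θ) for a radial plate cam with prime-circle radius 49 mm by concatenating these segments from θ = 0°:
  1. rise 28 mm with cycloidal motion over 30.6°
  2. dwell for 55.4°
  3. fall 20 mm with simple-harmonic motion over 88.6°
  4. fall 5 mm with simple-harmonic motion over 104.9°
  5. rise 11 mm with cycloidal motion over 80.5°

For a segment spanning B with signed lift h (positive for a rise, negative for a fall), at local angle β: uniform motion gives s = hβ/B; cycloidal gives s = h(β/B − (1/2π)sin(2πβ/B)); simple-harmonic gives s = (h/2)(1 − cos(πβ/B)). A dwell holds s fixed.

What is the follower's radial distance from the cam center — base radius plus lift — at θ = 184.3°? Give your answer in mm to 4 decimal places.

seg 1 [0°–30.6°] cycloidal, h=28: full span → s += 28 → s = 28.0000
seg 2 [30.6°–86°] dwell: s stays 28.0000
seg 3 [86°–174.6°] simple-harmonic, h=-20: full span → s += -20 → s = 8.0000
seg 4 [174.6°–279.5°] simple-harmonic, h=-5: θ=184.3° here. β=9.7, B=104.9. -5/2·(1 − cos(π·0.0925)) = -0.1047 → s = 7.8953
radial distance = base radius + s = 49 + 7.8953 = 56.8953

56.8953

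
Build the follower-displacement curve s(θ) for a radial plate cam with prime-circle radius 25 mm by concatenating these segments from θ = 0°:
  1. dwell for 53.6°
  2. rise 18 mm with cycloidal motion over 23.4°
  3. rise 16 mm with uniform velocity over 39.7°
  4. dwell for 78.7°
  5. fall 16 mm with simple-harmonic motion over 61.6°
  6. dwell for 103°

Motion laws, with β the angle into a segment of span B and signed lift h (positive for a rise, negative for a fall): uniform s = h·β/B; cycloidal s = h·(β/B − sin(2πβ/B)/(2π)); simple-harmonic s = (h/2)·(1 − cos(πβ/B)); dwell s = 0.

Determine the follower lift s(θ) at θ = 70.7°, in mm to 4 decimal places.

seg 1 [0°–53.6°] dwell: s stays 0.0000
seg 2 [53.6°–77°] cycloidal, h=18: θ=70.7° here. β=17.1, B=23.4. 18·(0.7308 − sin(2π·0.7308)/(2π)) = 15.9977 → s = 15.9977

15.9977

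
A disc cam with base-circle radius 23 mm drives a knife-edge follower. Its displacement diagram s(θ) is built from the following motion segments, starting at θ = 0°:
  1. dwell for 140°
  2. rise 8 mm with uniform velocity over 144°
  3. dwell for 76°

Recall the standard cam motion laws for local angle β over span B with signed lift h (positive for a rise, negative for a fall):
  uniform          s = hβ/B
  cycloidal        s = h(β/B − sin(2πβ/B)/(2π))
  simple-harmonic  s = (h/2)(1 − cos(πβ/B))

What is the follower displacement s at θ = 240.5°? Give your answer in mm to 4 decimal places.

seg 1 [0°–140°] dwell: s stays 0.0000
seg 2 [140°–284°] uniform, h=8: θ=240.5° here. β=100.5, B=144. 8·100.5/144 = 5.5833 → s = 5.5833

5.5833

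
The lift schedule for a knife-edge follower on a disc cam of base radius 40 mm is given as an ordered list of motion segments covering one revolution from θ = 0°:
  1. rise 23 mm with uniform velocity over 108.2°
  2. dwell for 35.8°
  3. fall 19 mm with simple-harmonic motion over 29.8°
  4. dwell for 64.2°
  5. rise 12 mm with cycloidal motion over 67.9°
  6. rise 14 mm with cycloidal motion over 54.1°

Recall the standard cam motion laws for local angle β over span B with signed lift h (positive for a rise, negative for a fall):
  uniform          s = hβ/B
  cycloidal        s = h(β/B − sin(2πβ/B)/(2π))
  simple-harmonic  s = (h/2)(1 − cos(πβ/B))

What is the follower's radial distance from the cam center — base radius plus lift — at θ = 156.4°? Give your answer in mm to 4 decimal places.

seg 1 [0°–108.2°] uniform, h=23: full span → s += 23 → s = 23.0000
seg 2 [108.2°–144°] dwell: s stays 23.0000
seg 3 [144°–173.8°] simple-harmonic, h=-19: θ=156.4° here. β=12.4, B=29.8. -19/2·(1 − cos(π·0.4161)) = -7.0251 → s = 15.9749
radial distance = base radius + s = 40 + 15.9749 = 55.9749

55.9749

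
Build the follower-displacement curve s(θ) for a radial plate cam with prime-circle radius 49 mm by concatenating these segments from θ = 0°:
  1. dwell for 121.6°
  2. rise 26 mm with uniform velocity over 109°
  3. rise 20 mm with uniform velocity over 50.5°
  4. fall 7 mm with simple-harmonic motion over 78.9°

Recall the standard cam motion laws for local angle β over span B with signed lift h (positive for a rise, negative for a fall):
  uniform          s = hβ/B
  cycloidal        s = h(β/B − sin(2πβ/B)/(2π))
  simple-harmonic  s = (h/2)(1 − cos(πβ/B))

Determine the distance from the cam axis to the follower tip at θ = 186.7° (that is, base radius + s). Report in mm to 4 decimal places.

seg 1 [0°–121.6°] dwell: s stays 0.0000
seg 2 [121.6°–230.6°] uniform, h=26: θ=186.7° here. β=65.1, B=109. 26·65.1/109 = 15.5284 → s = 15.5284
radial distance = base radius + s = 49 + 15.5284 = 64.5284

64.5284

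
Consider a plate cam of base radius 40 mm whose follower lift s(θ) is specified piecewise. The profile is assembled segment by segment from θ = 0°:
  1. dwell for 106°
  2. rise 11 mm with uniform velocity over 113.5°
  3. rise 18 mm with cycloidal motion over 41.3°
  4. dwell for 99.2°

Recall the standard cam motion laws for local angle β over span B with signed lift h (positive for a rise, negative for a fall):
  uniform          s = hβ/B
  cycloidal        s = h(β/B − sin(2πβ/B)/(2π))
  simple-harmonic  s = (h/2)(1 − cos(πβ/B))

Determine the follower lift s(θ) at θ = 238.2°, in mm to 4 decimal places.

seg 1 [0°–106°] dwell: s stays 0.0000
seg 2 [106°–219.5°] uniform, h=11: full span → s += 11 → s = 11.0000
seg 3 [219.5°–260.8°] cycloidal, h=18: θ=238.2° here. β=18.7, B=41.3. 18·(0.4528 − sin(2π·0.4528)/(2π)) = 7.3127 → s = 18.3127

18.3127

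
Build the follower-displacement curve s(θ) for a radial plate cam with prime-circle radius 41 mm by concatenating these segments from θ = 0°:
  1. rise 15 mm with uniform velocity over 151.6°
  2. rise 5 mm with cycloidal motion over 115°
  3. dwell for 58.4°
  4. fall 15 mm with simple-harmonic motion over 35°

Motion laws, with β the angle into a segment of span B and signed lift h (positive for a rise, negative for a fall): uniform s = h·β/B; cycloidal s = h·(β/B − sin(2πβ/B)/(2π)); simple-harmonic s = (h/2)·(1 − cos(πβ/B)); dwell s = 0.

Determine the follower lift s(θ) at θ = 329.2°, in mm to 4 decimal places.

seg 1 [0°–151.6°] uniform, h=15: full span → s += 15 → s = 15.0000
seg 2 [151.6°–266.6°] cycloidal, h=5: full span → s += 5 → s = 20.0000
seg 3 [266.6°–325°] dwell: s stays 20.0000
seg 4 [325°–360°] simple-harmonic, h=-15: θ=329.2° here. β=4.2, B=35. -15/2·(1 − cos(π·0.1200)) = -0.5267 → s = 19.4733

19.4733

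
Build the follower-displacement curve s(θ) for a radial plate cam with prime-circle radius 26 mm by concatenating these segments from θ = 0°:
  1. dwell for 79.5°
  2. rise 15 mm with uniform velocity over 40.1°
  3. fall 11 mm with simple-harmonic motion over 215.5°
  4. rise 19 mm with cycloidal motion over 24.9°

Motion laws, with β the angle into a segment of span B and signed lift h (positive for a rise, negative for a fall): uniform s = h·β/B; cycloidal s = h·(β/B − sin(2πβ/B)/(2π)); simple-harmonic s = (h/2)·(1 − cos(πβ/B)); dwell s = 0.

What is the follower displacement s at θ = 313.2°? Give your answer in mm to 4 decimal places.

seg 1 [0°–79.5°] dwell: s stays 0.0000
seg 2 [79.5°–119.6°] uniform, h=15: full span → s += 15 → s = 15.0000
seg 3 [119.6°–335.1°] simple-harmonic, h=-11: θ=313.2° here. β=193.6, B=215.5. -11/2·(1 − cos(π·0.8984)) = -10.7221 → s = 4.2779

4.2779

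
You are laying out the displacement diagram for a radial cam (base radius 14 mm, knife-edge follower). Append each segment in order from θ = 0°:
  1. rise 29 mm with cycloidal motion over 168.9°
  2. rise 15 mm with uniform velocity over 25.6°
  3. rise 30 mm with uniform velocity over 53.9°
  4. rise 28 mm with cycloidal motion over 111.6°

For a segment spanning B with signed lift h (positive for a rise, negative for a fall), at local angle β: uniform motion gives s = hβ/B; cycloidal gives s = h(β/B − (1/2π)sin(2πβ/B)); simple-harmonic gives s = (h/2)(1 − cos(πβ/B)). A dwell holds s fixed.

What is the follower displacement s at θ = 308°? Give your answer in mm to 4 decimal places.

seg 1 [0°–168.9°] cycloidal, h=29: full span → s += 29 → s = 29.0000
seg 2 [168.9°–194.5°] uniform, h=15: full span → s += 15 → s = 44.0000
seg 3 [194.5°–248.4°] uniform, h=30: full span → s += 30 → s = 74.0000
seg 4 [248.4°–360°] cycloidal, h=28: θ=308° here. β=59.6, B=111.6. 28·(0.5341 − sin(2π·0.5341)/(2π)) = 15.8996 → s = 89.8996

89.8996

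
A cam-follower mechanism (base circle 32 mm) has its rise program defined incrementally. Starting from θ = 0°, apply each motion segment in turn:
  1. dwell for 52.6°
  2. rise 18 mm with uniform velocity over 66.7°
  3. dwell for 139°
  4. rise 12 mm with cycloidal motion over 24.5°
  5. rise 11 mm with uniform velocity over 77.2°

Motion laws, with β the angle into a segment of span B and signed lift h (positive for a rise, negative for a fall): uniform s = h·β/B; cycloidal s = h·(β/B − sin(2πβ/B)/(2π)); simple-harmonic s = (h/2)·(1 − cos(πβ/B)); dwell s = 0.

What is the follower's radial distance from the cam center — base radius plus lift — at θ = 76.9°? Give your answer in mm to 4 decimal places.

seg 1 [0°–52.6°] dwell: s stays 0.0000
seg 2 [52.6°–119.3°] uniform, h=18: θ=76.9° here. β=24.3, B=66.7. 18·24.3/66.7 = 6.5577 → s = 6.5577
radial distance = base radius + s = 32 + 6.5577 = 38.5577

38.5577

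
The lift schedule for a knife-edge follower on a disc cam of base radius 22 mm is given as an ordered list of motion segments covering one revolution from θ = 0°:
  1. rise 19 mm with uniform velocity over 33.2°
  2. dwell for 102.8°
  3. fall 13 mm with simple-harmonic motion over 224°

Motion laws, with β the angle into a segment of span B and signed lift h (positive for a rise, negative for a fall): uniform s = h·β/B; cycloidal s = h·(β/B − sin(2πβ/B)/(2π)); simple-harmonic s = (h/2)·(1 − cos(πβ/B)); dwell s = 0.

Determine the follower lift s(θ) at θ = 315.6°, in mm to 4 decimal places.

seg 1 [0°–33.2°] uniform, h=19: full span → s += 19 → s = 19.0000
seg 2 [33.2°–136°] dwell: s stays 19.0000
seg 3 [136°–360°] simple-harmonic, h=-13: θ=315.6° here. β=179.6, B=224. -13/2·(1 − cos(π·0.8018)) = -11.7800 → s = 7.2200

7.2200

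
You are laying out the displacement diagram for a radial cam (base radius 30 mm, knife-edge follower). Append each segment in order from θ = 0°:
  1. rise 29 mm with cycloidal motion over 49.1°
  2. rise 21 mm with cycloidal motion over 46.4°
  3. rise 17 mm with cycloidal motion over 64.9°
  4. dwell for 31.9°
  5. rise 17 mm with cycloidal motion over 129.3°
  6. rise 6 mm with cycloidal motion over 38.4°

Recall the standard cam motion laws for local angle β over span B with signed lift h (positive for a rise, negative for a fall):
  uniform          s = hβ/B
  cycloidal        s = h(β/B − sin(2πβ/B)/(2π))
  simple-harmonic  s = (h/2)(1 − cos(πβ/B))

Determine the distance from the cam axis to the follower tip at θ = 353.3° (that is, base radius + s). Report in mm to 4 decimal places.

seg 1 [0°–49.1°] cycloidal, h=29: full span → s += 29 → s = 29.0000
seg 2 [49.1°–95.5°] cycloidal, h=21: full span → s += 21 → s = 50.0000
seg 3 [95.5°–160.4°] cycloidal, h=17: full span → s += 17 → s = 67.0000
seg 4 [160.4°–192.3°] dwell: s stays 67.0000
seg 5 [192.3°–321.6°] cycloidal, h=17: full span → s += 17 → s = 84.0000
seg 6 [321.6°–360°] cycloidal, h=6: θ=353.3° here. β=31.7, B=38.4. 6·(0.8255 − sin(2π·0.8255)/(2π)) = 5.8026 → s = 89.8026
radial distance = base radius + s = 30 + 89.8026 = 119.8026

119.8026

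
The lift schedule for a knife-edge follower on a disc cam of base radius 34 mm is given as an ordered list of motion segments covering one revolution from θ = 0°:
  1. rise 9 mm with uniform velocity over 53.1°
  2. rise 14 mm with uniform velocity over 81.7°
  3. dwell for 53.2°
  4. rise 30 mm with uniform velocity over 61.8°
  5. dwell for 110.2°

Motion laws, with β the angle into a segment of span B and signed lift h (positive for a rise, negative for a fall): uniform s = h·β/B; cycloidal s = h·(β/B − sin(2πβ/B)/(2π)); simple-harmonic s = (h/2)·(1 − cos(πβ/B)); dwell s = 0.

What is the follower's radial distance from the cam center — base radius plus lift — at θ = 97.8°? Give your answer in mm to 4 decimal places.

seg 1 [0°–53.1°] uniform, h=9: full span → s += 9 → s = 9.0000
seg 2 [53.1°–134.8°] uniform, h=14: θ=97.8° here. β=44.7, B=81.7. 14·44.7/81.7 = 7.6597 → s = 16.6597
radial distance = base radius + s = 34 + 16.6597 = 50.6597

50.6597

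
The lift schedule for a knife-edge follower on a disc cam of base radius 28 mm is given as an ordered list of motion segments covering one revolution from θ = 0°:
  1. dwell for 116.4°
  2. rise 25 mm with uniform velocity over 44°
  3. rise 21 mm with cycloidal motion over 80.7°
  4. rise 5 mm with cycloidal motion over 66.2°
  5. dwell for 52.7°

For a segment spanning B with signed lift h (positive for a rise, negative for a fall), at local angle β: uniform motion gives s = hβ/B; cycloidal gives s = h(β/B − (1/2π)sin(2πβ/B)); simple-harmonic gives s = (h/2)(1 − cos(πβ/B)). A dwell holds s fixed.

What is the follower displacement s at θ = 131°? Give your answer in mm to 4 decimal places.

seg 1 [0°–116.4°] dwell: s stays 0.0000
seg 2 [116.4°–160.4°] uniform, h=25: θ=131° here. β=14.6, B=44. 25·14.6/44 = 8.2955 → s = 8.2955

8.2955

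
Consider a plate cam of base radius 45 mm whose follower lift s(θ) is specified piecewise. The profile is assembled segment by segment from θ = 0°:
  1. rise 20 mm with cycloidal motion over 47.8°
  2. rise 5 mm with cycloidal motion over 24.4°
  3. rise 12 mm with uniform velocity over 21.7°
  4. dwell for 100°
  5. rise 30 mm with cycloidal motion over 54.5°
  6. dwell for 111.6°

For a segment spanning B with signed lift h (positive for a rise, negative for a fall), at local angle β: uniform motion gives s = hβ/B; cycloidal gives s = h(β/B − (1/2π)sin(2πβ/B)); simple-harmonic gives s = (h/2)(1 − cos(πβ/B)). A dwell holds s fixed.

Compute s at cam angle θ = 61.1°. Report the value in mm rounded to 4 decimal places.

seg 1 [0°–47.8°] cycloidal, h=20: full span → s += 20 → s = 20.0000
seg 2 [47.8°–72.2°] cycloidal, h=5: θ=61.1° here. β=13.3, B=24.4. 5·(0.5451 − sin(2π·0.5451)/(2π)) = 2.9478 → s = 22.9478

22.9478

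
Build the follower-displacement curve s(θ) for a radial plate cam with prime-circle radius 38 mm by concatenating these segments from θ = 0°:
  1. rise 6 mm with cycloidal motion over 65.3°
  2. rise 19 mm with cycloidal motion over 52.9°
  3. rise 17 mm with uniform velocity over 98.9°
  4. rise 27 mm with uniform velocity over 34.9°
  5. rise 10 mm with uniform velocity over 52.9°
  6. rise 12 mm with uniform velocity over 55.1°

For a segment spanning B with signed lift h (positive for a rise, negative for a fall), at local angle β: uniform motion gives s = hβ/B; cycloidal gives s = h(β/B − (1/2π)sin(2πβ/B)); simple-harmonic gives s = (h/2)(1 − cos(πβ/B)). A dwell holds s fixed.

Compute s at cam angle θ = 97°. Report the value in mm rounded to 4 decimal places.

seg 1 [0°–65.3°] cycloidal, h=6: full span → s += 6 → s = 6.0000
seg 2 [65.3°–118.2°] cycloidal, h=19: θ=97° here. β=31.7, B=52.9. 19·(0.5992 − sin(2π·0.5992)/(2π)) = 13.1514 → s = 19.1514

19.1514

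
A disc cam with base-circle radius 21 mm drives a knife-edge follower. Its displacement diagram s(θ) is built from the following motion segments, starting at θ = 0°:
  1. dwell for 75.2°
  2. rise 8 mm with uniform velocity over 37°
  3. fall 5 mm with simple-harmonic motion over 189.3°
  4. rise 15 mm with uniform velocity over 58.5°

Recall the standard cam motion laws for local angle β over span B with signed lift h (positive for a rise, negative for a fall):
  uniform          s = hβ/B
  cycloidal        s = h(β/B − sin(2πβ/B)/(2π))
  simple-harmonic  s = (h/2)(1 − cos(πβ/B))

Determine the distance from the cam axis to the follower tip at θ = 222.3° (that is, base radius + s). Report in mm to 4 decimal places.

seg 1 [0°–75.2°] dwell: s stays 0.0000
seg 2 [75.2°–112.2°] uniform, h=8: full span → s += 8 → s = 8.0000
seg 3 [112.2°–301.5°] simple-harmonic, h=-5: θ=222.3° here. β=110.1, B=189.3. -5/2·(1 − cos(π·0.5816)) = -3.1340 → s = 4.8660
radial distance = base radius + s = 21 + 4.8660 = 25.8660

25.8660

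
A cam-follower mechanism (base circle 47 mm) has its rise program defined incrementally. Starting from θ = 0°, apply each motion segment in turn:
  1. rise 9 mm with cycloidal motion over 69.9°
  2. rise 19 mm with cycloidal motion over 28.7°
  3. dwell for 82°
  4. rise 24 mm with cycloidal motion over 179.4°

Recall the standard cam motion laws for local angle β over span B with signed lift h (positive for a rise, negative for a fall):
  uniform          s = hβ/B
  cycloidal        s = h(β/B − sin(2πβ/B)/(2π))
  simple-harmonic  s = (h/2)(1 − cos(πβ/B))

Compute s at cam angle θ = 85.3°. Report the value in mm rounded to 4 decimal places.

seg 1 [0°–69.9°] cycloidal, h=9: full span → s += 9 → s = 9.0000
seg 2 [69.9°–98.6°] cycloidal, h=19: θ=85.3° here. β=15.4, B=28.7. 19·(0.5366 − sin(2π·0.5366)/(2π)) = 10.8841 → s = 19.8841

19.8841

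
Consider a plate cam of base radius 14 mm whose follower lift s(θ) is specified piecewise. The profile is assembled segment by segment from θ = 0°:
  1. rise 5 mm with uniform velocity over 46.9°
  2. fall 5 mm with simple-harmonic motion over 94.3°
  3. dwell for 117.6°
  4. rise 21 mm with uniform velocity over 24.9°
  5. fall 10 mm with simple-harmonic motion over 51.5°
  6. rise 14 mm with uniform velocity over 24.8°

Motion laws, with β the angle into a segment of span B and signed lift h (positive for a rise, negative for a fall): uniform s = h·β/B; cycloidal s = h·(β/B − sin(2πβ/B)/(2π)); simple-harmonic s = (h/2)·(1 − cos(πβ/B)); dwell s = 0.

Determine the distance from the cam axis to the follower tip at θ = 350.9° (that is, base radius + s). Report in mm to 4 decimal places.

seg 1 [0°–46.9°] uniform, h=5: full span → s += 5 → s = 5.0000
seg 2 [46.9°–141.2°] simple-harmonic, h=-5: full span → s += -5 → s = 0.0000
seg 3 [141.2°–258.8°] dwell: s stays 0.0000
seg 4 [258.8°–283.7°] uniform, h=21: full span → s += 21 → s = 21.0000
seg 5 [283.7°–335.2°] simple-harmonic, h=-10: full span → s += -10 → s = 11.0000
seg 6 [335.2°–360°] uniform, h=14: θ=350.9° here. β=15.7, B=24.8. 14·15.7/24.8 = 8.8629 → s = 19.8629
radial distance = base radius + s = 14 + 19.8629 = 33.8629

33.8629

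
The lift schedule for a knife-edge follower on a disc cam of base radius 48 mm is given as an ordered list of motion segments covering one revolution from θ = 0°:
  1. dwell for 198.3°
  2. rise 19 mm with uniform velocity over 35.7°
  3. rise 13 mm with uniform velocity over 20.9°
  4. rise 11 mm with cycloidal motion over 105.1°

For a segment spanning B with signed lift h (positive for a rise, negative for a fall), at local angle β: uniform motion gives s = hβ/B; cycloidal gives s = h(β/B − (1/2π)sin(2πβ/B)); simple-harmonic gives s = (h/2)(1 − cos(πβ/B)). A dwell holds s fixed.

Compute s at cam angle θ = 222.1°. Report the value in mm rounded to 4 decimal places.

seg 1 [0°–198.3°] dwell: s stays 0.0000
seg 2 [198.3°–234°] uniform, h=19: θ=222.1° here. β=23.8, B=35.7. 19·23.8/35.7 = 12.6667 → s = 12.6667

12.6667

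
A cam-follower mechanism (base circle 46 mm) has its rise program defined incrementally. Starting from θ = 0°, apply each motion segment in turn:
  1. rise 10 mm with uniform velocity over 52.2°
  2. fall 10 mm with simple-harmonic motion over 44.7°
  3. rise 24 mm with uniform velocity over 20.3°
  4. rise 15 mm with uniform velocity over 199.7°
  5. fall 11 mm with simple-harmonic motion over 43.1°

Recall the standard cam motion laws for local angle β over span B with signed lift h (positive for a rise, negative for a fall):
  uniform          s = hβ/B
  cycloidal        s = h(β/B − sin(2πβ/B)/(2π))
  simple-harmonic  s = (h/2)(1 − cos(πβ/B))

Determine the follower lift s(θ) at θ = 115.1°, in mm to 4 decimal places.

seg 1 [0°–52.2°] uniform, h=10: full span → s += 10 → s = 10.0000
seg 2 [52.2°–96.9°] simple-harmonic, h=-10: full span → s += -10 → s = 0.0000
seg 3 [96.9°–117.2°] uniform, h=24: θ=115.1° here. β=18.2, B=20.3. 24·18.2/20.3 = 21.5172 → s = 21.5172

21.5172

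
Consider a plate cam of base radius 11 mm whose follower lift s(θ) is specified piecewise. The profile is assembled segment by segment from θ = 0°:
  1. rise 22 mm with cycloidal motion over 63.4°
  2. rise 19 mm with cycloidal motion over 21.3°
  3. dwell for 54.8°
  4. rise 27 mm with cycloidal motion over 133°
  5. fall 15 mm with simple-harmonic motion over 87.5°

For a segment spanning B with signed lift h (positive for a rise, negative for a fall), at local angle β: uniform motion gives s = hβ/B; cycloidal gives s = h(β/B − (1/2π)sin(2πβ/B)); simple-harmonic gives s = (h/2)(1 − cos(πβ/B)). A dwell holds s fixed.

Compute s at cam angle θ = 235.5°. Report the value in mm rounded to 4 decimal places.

seg 1 [0°–63.4°] cycloidal, h=22: full span → s += 22 → s = 22.0000
seg 2 [63.4°–84.7°] cycloidal, h=19: full span → s += 19 → s = 41.0000
seg 3 [84.7°–139.5°] dwell: s stays 41.0000
seg 4 [139.5°–272.5°] cycloidal, h=27: θ=235.5° here. β=96, B=133. 27·(0.7218 − sin(2π·0.7218)/(2π)) = 23.7186 → s = 64.7186

64.7186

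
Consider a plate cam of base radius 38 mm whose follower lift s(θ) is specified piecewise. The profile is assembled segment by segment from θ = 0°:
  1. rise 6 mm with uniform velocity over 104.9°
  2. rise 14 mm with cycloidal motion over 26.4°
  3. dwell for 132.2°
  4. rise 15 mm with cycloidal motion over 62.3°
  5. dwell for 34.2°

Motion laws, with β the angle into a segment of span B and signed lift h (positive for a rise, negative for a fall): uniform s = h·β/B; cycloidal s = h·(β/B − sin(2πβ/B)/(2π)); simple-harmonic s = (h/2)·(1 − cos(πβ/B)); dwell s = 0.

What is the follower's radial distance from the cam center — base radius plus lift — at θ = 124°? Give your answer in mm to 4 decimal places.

seg 1 [0°–104.9°] uniform, h=6: full span → s += 6 → s = 6.0000
seg 2 [104.9°–131.3°] cycloidal, h=14: θ=124° here. β=19.1, B=26.4. 14·(0.7235 − sin(2π·0.7235)/(2π)) = 12.3261 → s = 18.3261
radial distance = base radius + s = 38 + 18.3261 = 56.3261

56.3261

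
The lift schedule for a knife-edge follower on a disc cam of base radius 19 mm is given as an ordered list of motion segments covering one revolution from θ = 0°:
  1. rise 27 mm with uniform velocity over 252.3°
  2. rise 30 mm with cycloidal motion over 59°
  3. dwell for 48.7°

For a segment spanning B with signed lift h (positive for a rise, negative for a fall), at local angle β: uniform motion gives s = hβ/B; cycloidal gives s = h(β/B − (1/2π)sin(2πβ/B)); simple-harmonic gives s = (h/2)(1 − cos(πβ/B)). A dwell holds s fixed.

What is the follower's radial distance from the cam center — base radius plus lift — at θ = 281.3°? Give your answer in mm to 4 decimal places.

seg 1 [0°–252.3°] uniform, h=27: full span → s += 27 → s = 27.0000
seg 2 [252.3°–311.3°] cycloidal, h=30: θ=281.3° here. β=29, B=59. 30·(0.4915 − sin(2π·0.4915)/(2π)) = 14.4916 → s = 41.4916
radial distance = base radius + s = 19 + 41.4916 = 60.4916

60.4916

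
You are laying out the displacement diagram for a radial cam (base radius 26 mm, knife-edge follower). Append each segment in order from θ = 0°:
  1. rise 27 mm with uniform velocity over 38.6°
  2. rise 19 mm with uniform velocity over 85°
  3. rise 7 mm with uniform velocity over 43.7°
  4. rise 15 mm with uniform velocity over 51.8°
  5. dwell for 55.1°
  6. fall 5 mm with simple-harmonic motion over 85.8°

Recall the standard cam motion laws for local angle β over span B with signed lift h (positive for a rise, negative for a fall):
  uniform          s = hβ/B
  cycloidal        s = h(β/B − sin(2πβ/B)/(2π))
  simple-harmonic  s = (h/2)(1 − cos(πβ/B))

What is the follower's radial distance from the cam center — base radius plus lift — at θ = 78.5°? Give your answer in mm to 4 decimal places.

seg 1 [0°–38.6°] uniform, h=27: full span → s += 27 → s = 27.0000
seg 2 [38.6°–123.6°] uniform, h=19: θ=78.5° here. β=39.9, B=85. 19·39.9/85 = 8.9188 → s = 35.9188
radial distance = base radius + s = 26 + 35.9188 = 61.9188

61.9188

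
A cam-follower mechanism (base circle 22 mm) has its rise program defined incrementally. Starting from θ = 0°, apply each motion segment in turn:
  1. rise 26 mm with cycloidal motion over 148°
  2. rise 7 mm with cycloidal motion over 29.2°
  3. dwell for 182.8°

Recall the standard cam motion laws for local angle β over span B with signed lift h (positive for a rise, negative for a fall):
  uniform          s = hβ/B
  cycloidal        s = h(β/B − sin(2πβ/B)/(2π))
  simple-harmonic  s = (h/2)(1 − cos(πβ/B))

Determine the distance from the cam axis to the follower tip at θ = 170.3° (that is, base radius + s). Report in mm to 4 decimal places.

seg 1 [0°–148°] cycloidal, h=26: full span → s += 26 → s = 26.0000
seg 2 [148°–177.2°] cycloidal, h=7: θ=170.3° here. β=22.3, B=29.2. 7·(0.7637 − sin(2π·0.7637)/(2π)) = 6.4559 → s = 32.4559
radial distance = base radius + s = 22 + 32.4559 = 54.4559

54.4559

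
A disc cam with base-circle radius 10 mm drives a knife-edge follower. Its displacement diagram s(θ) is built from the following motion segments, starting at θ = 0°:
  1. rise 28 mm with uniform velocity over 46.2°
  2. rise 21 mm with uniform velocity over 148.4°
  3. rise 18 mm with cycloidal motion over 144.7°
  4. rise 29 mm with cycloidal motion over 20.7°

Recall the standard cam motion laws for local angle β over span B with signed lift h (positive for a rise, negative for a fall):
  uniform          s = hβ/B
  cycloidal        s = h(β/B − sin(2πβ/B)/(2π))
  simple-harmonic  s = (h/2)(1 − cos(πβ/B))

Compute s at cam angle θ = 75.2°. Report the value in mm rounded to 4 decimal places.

seg 1 [0°–46.2°] uniform, h=28: full span → s += 28 → s = 28.0000
seg 2 [46.2°–194.6°] uniform, h=21: θ=75.2° here. β=29, B=148.4. 21·29/148.4 = 4.1038 → s = 32.1038

32.1038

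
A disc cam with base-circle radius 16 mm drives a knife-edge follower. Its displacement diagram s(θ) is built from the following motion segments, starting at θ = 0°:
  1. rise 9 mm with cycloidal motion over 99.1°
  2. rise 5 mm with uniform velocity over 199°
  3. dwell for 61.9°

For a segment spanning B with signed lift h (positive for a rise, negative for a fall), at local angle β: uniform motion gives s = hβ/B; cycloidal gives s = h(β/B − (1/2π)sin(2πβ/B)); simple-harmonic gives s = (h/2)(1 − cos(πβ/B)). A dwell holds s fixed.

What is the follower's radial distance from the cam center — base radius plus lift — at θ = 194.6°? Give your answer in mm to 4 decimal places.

seg 1 [0°–99.1°] cycloidal, h=9: full span → s += 9 → s = 9.0000
seg 2 [99.1°–298.1°] uniform, h=5: θ=194.6° here. β=95.5, B=199. 5·95.5/199 = 2.3995 → s = 11.3995
radial distance = base radius + s = 16 + 11.3995 = 27.3995

27.3995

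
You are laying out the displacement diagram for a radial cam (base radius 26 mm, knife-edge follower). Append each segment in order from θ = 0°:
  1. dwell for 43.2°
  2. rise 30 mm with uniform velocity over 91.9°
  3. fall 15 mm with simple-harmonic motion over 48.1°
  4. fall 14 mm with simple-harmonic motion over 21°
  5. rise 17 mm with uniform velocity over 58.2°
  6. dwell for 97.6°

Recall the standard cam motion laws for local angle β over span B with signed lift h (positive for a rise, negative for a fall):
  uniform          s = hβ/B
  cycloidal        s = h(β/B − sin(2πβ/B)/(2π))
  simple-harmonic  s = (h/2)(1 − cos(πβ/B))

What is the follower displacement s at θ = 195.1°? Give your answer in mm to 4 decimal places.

seg 1 [0°–43.2°] dwell: s stays 0.0000
seg 2 [43.2°–135.1°] uniform, h=30: full span → s += 30 → s = 30.0000
seg 3 [135.1°–183.2°] simple-harmonic, h=-15: full span → s += -15 → s = 15.0000
seg 4 [183.2°–204.2°] simple-harmonic, h=-14: θ=195.1° here. β=11.9, B=21. -14/2·(1 − cos(π·0.5667)) = -8.4554 → s = 6.5446

6.5446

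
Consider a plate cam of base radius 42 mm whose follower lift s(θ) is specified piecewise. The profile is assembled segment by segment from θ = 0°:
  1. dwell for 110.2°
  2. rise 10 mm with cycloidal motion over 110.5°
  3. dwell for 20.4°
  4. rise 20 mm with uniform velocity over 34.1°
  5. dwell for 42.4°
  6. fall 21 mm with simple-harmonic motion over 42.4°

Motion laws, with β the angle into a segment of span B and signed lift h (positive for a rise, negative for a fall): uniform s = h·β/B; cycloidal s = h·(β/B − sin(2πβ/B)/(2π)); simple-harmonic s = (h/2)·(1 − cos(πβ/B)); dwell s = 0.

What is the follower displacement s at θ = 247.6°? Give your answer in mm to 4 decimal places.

seg 1 [0°–110.2°] dwell: s stays 0.0000
seg 2 [110.2°–220.7°] cycloidal, h=10: full span → s += 10 → s = 10.0000
seg 3 [220.7°–241.1°] dwell: s stays 10.0000
seg 4 [241.1°–275.2°] uniform, h=20: θ=247.6° here. β=6.5, B=34.1. 20·6.5/34.1 = 3.8123 → s = 13.8123

13.8123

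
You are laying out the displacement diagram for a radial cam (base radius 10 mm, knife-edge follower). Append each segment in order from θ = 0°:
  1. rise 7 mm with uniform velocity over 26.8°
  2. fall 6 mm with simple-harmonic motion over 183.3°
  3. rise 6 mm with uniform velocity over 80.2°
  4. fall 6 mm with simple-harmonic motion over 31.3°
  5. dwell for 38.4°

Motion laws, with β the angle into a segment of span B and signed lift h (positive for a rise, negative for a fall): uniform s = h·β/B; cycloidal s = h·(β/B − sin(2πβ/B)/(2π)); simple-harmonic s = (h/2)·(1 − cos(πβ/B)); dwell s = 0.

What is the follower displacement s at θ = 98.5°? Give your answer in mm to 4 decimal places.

seg 1 [0°–26.8°] uniform, h=7: full span → s += 7 → s = 7.0000
seg 2 [26.8°–210.1°] simple-harmonic, h=-6: θ=98.5° here. β=71.7, B=183.3. -6/2·(1 − cos(π·0.3912)) = -1.9941 → s = 5.0059

5.0059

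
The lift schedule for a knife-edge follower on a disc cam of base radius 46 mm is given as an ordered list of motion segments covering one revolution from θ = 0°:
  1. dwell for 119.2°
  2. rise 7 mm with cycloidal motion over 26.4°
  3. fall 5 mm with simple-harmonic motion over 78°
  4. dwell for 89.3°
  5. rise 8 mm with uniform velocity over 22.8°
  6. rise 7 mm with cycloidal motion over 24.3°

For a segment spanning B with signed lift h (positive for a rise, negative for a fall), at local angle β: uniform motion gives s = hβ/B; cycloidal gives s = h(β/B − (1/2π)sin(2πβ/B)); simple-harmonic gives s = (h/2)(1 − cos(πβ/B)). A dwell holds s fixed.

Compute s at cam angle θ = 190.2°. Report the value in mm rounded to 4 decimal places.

seg 1 [0°–119.2°] dwell: s stays 0.0000
seg 2 [119.2°–145.6°] cycloidal, h=7: full span → s += 7 → s = 7.0000
seg 3 [145.6°–223.6°] simple-harmonic, h=-5: θ=190.2° here. β=44.6, B=78. -5/2·(1 − cos(π·0.5718)) = -3.0591 → s = 3.9409

3.9409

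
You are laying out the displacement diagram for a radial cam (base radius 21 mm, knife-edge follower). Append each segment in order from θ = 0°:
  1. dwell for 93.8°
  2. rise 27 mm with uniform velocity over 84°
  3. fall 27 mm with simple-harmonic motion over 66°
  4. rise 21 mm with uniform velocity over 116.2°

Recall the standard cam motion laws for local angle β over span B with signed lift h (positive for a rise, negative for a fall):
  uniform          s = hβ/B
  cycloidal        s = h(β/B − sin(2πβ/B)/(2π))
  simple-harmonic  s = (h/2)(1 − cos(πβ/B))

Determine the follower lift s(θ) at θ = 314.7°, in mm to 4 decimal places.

seg 1 [0°–93.8°] dwell: s stays 0.0000
seg 2 [93.8°–177.8°] uniform, h=27: full span → s += 27 → s = 27.0000
seg 3 [177.8°–243.8°] simple-harmonic, h=-27: full span → s += -27 → s = 0.0000
seg 4 [243.8°–360°] uniform, h=21: θ=314.7° here. β=70.9, B=116.2. 21·70.9/116.2 = 12.8133 → s = 12.8133

12.8133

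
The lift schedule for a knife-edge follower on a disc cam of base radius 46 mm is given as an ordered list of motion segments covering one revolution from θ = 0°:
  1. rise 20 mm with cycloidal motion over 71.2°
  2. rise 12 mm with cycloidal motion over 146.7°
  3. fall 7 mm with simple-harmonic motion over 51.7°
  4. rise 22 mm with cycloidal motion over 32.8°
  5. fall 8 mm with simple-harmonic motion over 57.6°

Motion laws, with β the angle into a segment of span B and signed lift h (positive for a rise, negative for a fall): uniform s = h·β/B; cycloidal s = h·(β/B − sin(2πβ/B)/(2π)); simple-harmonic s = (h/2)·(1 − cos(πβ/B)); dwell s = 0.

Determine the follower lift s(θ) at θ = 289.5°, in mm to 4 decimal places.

seg 1 [0°–71.2°] cycloidal, h=20: full span → s += 20 → s = 20.0000
seg 2 [71.2°–217.9°] cycloidal, h=12: full span → s += 12 → s = 32.0000
seg 3 [217.9°–269.6°] simple-harmonic, h=-7: full span → s += -7 → s = 25.0000
seg 4 [269.6°–302.4°] cycloidal, h=22: θ=289.5° here. β=19.9, B=32.8. 22·(0.6067 − sin(2π·0.6067)/(2π)) = 15.5232 → s = 40.5232

40.5232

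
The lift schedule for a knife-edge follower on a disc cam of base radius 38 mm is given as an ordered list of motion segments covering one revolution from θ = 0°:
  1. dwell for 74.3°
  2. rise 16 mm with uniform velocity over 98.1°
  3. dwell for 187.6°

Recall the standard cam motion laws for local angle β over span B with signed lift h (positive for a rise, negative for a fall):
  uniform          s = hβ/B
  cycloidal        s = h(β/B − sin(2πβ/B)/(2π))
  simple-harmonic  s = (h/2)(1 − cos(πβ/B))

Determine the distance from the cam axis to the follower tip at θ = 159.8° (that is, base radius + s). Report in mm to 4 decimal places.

seg 1 [0°–74.3°] dwell: s stays 0.0000
seg 2 [74.3°–172.4°] uniform, h=16: θ=159.8° here. β=85.5, B=98.1. 16·85.5/98.1 = 13.9450 → s = 13.9450
radial distance = base radius + s = 38 + 13.9450 = 51.9450

51.9450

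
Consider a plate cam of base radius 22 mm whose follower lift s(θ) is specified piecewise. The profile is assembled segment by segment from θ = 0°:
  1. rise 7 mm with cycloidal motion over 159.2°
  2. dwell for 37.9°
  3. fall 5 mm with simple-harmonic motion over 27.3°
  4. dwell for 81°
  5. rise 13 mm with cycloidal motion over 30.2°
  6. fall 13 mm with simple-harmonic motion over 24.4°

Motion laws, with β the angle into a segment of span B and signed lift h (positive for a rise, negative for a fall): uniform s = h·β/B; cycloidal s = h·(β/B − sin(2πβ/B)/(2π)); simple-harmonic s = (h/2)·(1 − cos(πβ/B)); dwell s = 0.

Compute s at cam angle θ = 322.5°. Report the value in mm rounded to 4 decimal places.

seg 1 [0°–159.2°] cycloidal, h=7: full span → s += 7 → s = 7.0000
seg 2 [159.2°–197.1°] dwell: s stays 7.0000
seg 3 [197.1°–224.4°] simple-harmonic, h=-5: full span → s += -5 → s = 2.0000
seg 4 [224.4°–305.4°] dwell: s stays 2.0000
seg 5 [305.4°–335.6°] cycloidal, h=13: θ=322.5° here. β=17.1, B=30.2. 13·(0.5662 − sin(2π·0.5662)/(2π)) = 8.1972 → s = 10.1972

10.1972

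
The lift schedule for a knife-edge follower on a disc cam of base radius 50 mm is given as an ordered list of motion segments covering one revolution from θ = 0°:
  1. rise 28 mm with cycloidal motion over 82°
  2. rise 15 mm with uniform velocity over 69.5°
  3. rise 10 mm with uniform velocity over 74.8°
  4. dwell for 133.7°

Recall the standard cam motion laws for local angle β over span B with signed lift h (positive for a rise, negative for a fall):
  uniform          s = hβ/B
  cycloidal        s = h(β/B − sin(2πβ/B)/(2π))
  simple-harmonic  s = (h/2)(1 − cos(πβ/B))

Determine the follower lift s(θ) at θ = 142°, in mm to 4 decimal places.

seg 1 [0°–82°] cycloidal, h=28: full span → s += 28 → s = 28.0000
seg 2 [82°–151.5°] uniform, h=15: θ=142° here. β=60, B=69.5. 15·60/69.5 = 12.9496 → s = 40.9496

40.9496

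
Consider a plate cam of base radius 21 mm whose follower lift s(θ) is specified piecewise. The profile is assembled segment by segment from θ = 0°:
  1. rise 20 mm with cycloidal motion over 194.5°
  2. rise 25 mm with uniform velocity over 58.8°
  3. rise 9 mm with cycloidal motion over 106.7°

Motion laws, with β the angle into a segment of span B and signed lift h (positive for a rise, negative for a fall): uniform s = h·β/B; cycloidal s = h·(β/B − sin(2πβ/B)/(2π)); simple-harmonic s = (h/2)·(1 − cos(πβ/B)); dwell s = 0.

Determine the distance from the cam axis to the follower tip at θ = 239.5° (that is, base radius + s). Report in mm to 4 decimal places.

seg 1 [0°–194.5°] cycloidal, h=20: full span → s += 20 → s = 20.0000
seg 2 [194.5°–253.3°] uniform, h=25: θ=239.5° here. β=45, B=58.8. 25·45/58.8 = 19.1327 → s = 39.1327
radial distance = base radius + s = 21 + 39.1327 = 60.1327

60.1327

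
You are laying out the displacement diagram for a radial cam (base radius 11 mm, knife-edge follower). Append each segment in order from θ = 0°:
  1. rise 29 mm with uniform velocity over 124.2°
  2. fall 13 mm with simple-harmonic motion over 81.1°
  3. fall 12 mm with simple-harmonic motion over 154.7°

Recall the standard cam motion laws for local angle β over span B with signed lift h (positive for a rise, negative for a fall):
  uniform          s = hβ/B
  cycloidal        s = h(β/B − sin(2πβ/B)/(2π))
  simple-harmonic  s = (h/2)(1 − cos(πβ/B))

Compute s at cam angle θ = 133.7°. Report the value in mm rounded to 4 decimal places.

seg 1 [0°–124.2°] uniform, h=29: full span → s += 29 → s = 29.0000
seg 2 [124.2°–205.3°] simple-harmonic, h=-13: θ=133.7° here. β=9.5, B=81.1. -13/2·(1 − cos(π·0.1171)) = -0.4352 → s = 28.5648

28.5648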